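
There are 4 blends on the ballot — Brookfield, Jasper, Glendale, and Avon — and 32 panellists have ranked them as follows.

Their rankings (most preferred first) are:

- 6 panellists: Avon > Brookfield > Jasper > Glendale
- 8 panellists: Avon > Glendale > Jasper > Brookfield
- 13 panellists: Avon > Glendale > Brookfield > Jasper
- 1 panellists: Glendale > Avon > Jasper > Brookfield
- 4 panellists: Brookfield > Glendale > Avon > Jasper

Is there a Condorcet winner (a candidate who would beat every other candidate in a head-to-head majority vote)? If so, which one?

Avon

Head-to-head results (32 voters total):
Brookfield vs Jasper: Brookfield wins 23–9.
Brookfield vs Glendale: Glendale wins 22–10.
Brookfield vs Avon: Avon wins 28–4.
Jasper vs Glendale: Glendale wins 26–6.
Jasper vs Avon: Avon wins 32–0.
Glendale vs Avon: Avon wins 27–5.
Avon beats each rival — Brookfield (28–4), Jasper (32–0), Glendale (27–5) — so Avon is the Condorcet winner.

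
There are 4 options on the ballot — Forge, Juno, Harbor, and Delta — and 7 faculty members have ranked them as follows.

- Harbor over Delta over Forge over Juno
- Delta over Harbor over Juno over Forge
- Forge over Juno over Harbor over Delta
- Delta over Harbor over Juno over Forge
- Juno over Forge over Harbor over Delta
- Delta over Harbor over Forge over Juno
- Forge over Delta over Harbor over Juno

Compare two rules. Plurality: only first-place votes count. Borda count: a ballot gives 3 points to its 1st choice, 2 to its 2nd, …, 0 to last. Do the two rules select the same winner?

Plurality first-place counts: Forge 2, Juno 1, Harbor 1, Delta 3 → Delta.
Borda totals: Forge 10, Juno 7, Harbor 12, Delta 13 → Delta.
The two rules agree on Delta.

Yes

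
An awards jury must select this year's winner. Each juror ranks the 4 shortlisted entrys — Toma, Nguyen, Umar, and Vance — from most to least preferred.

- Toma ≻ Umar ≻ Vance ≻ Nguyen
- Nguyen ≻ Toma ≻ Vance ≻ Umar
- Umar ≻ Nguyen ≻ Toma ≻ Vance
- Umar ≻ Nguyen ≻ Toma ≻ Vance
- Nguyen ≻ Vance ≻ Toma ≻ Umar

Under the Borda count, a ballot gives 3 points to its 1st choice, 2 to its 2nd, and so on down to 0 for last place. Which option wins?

Borda scores:
  Toma: 3 + 2 + 1 + 1 + 1 = 8
  Nguyen: 0 + 3 + 2 + 2 + 3 = 10
  Umar: 2 + 0 + 3 + 3 + 0 = 8
  Vance: 1 + 1 + 0 + 0 + 2 = 4
Nguyen has the highest total.

Nguyen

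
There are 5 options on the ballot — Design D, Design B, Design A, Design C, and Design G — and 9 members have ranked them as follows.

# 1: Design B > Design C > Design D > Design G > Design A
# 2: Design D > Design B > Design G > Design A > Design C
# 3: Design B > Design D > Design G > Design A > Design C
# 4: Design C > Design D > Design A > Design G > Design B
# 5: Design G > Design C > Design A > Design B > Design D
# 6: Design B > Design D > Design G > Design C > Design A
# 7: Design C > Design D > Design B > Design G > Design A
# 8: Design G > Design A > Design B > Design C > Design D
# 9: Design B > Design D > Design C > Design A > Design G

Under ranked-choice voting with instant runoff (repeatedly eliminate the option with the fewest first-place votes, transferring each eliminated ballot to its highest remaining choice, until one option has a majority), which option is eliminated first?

Round 1: Design B 4, Design C 2, Design G 2, Design D 1, Design A 0. Design A has the fewest and is eliminated.
Round 2: Design B 4, Design C 2, Design G 2, Design D 1. Design D has the fewest and is eliminated.
Round 3: Design B 5, Design C 2, Design G 2. Design B has a majority.

Design A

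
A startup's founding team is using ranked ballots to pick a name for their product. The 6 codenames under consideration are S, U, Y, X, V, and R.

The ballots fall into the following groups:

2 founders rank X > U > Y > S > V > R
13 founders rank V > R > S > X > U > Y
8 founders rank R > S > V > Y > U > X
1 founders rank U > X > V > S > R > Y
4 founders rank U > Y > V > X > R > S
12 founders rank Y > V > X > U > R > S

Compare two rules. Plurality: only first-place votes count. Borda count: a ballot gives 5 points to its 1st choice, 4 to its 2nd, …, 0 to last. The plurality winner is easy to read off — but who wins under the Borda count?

Plurality first-place counts: S 0, U 5, Y 12, X 2, V 13, R 8 → V.
Borda totals: S 77, U 78, Y 98, X 84, V 154, R 109 → V.

V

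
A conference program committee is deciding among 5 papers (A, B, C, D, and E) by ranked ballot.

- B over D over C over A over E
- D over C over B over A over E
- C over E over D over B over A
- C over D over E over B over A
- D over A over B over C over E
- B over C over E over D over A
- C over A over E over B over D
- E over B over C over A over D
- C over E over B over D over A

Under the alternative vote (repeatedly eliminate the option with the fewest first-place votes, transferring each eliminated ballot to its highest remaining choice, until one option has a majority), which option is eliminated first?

Round 1: C 4, B 2, D 2, E 1, A 0. A has the fewest and is eliminated.
Round 2: C 4, B 2, D 2, E 1. E has the fewest and is eliminated.
Round 3: C 4, B 3, D 2. D has the fewest and is eliminated.
Round 4: C 5, B 4. C has a majority.

A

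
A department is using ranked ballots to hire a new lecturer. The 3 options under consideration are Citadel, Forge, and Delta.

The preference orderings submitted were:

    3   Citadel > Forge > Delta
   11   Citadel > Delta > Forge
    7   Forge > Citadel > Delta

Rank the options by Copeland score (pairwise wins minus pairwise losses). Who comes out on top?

Pairwise results:
  Citadel vs Forge: Citadel wins 14–7.
  Citadel vs Delta: Citadel wins 21–0.
  Forge vs Delta: Delta wins 11–10.
Copeland scores (wins − losses):
  Citadel: 2 − 0 = 2
  Forge: 0 − 2 = -2
  Delta: 1 − 1 = 0
Citadel has the best Copeland score.

Citadel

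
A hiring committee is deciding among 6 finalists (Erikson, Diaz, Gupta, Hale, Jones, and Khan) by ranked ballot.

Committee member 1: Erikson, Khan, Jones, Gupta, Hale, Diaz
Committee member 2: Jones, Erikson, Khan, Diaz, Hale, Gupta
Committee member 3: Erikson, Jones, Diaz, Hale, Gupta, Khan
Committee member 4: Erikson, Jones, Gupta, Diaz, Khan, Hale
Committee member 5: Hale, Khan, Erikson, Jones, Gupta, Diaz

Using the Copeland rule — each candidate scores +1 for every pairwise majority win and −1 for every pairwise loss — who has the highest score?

Erikson

Pairwise results:
  Erikson vs Diaz: Erikson wins 5–0.
  Erikson vs Gupta: Erikson wins 5–0.
  Erikson vs Hale: Erikson wins 4–1.
  Erikson vs Jones: Erikson wins 4–1.
  Erikson vs Khan: Erikson wins 4–1.
  Diaz vs Gupta: Gupta wins 3–2.
  Diaz vs Hale: Diaz wins 3–2.
  Diaz vs Jones: Jones wins 5–0.
  Diaz vs Khan: Khan wins 3–2.
  Gupta vs Hale: Hale wins 3–2.
  Gupta vs Jones: Jones wins 5–0.
  Gupta vs Khan: Khan wins 3–2.
  Hale vs Jones: Jones wins 4–1.
  Hale vs Khan: Khan wins 3–2.
  Jones vs Khan: Jones wins 3–2.
Copeland scores (wins − losses):
  Erikson: 5 − 0 = 5
  Diaz: 1 − 4 = -3
  Gupta: 1 − 4 = -3
  Hale: 1 − 4 = -3
  Jones: 4 − 1 = 3
  Khan: 3 − 2 = 1
Erikson has the best Copeland score.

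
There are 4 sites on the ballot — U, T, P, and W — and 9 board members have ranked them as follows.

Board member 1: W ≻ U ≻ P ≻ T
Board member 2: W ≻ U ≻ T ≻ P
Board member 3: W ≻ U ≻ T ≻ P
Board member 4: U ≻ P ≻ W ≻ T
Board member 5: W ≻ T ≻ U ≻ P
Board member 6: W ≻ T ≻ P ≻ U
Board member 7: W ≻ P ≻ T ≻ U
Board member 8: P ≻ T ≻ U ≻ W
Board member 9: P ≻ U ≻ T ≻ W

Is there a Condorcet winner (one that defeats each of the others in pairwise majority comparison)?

Head-to-head results (9 voters total):
U vs T: U wins 5–4.
U vs P: U wins 5–4.
U vs W: W wins 6–3.
T vs P: P wins 5–4.
T vs W: W wins 7–2.
P vs W: W wins 6–3.
W beats each rival — U (6–3), T (7–2), P (6–3) — so W is the Condorcet winner.

Yes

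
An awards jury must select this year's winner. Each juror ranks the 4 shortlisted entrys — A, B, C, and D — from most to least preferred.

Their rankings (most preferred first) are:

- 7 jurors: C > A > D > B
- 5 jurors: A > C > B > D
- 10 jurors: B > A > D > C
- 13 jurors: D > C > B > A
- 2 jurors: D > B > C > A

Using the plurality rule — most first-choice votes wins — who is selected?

D

First-place vote totals:
  A: 5
  B: 10
  C: 7
  D: 15
D has the most first-place votes.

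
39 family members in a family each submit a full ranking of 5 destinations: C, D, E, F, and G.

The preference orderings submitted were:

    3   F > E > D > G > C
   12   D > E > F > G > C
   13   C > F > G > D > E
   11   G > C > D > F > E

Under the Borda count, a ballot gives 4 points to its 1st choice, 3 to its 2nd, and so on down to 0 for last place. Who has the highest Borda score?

Borda scores:
  C: 3·0 + 12·0 + 13·4 + 11·3 = 85
  D: 3·2 + 12·4 + 13·1 + 11·2 = 89
  E: 3·3 + 12·3 + 13·0 + 11·0 = 45
  F: 3·4 + 12·2 + 13·3 + 11·1 = 86
  G: 3·1 + 12·1 + 13·2 + 11·4 = 85
D has the highest total.

D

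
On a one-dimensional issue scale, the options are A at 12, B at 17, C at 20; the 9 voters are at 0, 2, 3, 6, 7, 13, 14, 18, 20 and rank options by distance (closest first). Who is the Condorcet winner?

A

With single-peaked preferences on a line, the Condorcet winner is the candidate closest to the median voter.
The median voter (position 7) is closest to A at 12.
Check: A vs B — voters closer to A: 7 of 9.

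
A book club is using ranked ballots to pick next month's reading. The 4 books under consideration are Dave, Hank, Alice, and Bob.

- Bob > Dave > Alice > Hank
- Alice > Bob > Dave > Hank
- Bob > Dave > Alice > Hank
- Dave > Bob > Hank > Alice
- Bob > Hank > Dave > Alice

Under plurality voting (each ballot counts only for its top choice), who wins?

First-place vote totals:
  Dave: 1
  Hank: 0
  Alice: 1
  Bob: 3
Bob has the most first-place votes.

Bob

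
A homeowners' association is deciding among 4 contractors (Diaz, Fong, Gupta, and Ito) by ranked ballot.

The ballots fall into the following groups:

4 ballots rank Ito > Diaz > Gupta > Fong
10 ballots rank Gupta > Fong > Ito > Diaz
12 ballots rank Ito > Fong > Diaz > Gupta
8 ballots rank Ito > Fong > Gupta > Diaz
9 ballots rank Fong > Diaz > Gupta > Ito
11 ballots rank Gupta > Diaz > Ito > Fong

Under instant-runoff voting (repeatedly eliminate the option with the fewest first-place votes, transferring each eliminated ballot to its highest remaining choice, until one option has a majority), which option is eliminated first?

Round 1: Ito 24, Gupta 21, Fong 9, Diaz 0. Diaz has the fewest and is eliminated.
Round 2: Ito 24, Gupta 21, Fong 9. Fong has the fewest and is eliminated.
Round 3: Gupta 30, Ito 24. Gupta has a majority.

Diaz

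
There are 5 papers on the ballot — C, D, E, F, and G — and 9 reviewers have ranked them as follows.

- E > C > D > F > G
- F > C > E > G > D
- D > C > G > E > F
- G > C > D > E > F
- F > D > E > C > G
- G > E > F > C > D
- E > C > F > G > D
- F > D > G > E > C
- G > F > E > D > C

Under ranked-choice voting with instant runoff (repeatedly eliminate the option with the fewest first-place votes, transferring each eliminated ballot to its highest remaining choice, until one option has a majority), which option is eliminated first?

C

Round 1: F 3, G 3, E 2, D 1, C 0. C has the fewest and is eliminated.
Round 2: F 3, G 3, E 2, D 1. D has the fewest and is eliminated.
Round 3: G 4, F 3, E 2. E has the fewest and is eliminated.
Round 4: F 5, G 4. F has a majority.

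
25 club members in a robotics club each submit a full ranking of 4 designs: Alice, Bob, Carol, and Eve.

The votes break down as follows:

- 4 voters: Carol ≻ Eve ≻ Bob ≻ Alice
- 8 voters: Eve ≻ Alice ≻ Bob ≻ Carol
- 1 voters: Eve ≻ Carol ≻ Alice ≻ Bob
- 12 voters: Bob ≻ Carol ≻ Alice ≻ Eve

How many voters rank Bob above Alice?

Ballots ranking Bob above Alice: 4+12 = 16.
Ballots ranking Alice above Bob: 8+1 = 9.
So 16 of 25 voters prefer Bob to Alice.

16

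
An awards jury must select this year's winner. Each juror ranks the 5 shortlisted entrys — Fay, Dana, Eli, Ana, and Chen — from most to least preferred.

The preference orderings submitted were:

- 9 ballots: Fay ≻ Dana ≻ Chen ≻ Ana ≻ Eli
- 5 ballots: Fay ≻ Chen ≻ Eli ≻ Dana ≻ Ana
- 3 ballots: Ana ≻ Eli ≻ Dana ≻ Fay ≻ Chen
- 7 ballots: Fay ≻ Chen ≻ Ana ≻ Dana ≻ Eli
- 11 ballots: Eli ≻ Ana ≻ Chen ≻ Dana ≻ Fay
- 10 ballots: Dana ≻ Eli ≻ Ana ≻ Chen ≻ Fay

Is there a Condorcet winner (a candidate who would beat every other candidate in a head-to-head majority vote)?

No

Head-to-head results (45 voters total):
Fay vs Dana: Dana wins 24–21.
Fay vs Eli: Eli wins 24–21.
Fay vs Ana: Ana wins 24–21.
Fay vs Chen: Fay wins 24–21.
Dana vs Eli: Dana wins 26–19.
Dana vs Ana: Dana wins 24–21.
Dana vs Chen: Chen wins 23–22.
Eli vs Ana: Eli wins 26–19.
Eli vs Chen: Eli wins 24–21.
Ana vs Chen: Ana wins 24–21.
No candidate beats all others: Fay beats Chen beats Dana beats Fay, a majority cycle.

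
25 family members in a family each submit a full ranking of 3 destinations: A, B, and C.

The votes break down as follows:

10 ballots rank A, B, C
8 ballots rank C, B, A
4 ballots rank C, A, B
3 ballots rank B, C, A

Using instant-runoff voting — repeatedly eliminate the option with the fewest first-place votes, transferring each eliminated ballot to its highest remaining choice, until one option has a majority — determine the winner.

Round 1: C 12, A 10, B 3. B has the fewest and is eliminated.
Round 2: C 15, A 10. C has a majority.

C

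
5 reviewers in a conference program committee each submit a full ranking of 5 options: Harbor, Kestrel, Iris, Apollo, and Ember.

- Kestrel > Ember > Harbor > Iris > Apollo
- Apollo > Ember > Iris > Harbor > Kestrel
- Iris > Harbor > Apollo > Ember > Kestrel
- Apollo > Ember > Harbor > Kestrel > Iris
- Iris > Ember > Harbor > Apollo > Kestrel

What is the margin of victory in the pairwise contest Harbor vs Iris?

Ballots ranking Harbor above Iris: 2.
Ballots ranking Iris above Harbor: 3.
Iris wins 3–2, a margin of 1.

1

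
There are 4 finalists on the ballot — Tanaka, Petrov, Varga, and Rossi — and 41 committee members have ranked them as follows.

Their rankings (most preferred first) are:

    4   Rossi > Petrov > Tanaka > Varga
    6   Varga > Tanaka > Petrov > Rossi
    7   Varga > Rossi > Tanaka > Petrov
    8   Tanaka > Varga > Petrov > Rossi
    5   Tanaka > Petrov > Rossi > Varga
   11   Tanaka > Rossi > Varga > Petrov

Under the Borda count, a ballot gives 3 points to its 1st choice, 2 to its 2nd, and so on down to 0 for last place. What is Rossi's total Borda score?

53

Borda scores:
  Tanaka: 4·1 + 6·2 + 7·1 + 8·3 + 5·3 + 11·3 = 95
  Petrov: 4·2 + 6·1 + 7·0 + 8·1 + 5·2 + 11·0 = 32
  Varga: 4·0 + 6·3 + 7·3 + 8·2 + 5·0 + 11·1 = 66
  Rossi: 4·3 + 6·0 + 7·2 + 8·0 + 5·1 + 11·2 = 53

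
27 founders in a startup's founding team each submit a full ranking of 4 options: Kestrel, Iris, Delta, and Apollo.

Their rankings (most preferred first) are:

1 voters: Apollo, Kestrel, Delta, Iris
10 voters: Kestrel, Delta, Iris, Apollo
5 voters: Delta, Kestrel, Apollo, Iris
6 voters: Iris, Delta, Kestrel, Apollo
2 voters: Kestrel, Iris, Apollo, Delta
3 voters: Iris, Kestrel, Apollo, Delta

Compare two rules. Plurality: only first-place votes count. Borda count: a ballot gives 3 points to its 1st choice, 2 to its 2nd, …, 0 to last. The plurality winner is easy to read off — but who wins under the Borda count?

Kestrel

Plurality first-place counts: Kestrel 12, Iris 9, Delta 5, Apollo 1 → Kestrel.
Borda totals: Kestrel 60, Iris 41, Delta 48, Apollo 13 → Kestrel.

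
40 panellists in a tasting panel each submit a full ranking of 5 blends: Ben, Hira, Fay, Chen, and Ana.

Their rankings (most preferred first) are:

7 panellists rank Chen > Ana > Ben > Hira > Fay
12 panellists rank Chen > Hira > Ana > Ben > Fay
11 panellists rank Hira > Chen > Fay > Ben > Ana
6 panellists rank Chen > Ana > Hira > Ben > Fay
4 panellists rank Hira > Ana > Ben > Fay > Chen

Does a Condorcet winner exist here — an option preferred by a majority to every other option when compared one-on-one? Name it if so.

Head-to-head results (40 voters total):
Ben vs Hira: Hira wins 33–7.
Ben vs Fay: Ben wins 29–11.
Ben vs Chen: Chen wins 36–4.
Ben vs Ana: Ana wins 29–11.
Hira vs Fay: Hira wins 40–0.
Hira vs Chen: Chen wins 25–15.
Hira vs Ana: Hira wins 27–13.
Fay vs Chen: Chen wins 36–4.
Fay vs Ana: Ana wins 29–11.
Chen vs Ana: Chen wins 36–4.
Chen beats each rival — Ben (36–4), Hira (25–15), Fay (36–4), Ana (36–4) — so Chen is the Condorcet winner.

Chen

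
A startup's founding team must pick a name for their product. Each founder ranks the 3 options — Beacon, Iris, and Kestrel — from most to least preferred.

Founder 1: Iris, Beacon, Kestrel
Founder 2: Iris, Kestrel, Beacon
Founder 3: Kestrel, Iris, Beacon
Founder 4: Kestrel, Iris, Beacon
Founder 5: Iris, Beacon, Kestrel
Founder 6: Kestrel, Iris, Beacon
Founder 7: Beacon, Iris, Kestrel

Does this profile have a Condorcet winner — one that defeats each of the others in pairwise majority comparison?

Head-to-head results (7 voters total):
Beacon vs Iris: Iris wins 6–1.
Beacon vs Kestrel: Kestrel wins 4–3.
Iris vs Kestrel: Iris wins 4–3.
Iris beats each rival — Beacon (6–1), Kestrel (4–3) — so Iris is the Condorcet winner.

Yes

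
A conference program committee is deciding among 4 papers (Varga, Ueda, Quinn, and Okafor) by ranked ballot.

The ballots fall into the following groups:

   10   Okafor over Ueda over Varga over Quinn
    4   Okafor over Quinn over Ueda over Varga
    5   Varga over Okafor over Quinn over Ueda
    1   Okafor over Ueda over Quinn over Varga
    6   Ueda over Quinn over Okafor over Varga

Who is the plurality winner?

Okafor

First-place vote totals:
  Varga: 5
  Ueda: 6
  Quinn: 0
  Okafor: 15
Okafor has the most first-place votes.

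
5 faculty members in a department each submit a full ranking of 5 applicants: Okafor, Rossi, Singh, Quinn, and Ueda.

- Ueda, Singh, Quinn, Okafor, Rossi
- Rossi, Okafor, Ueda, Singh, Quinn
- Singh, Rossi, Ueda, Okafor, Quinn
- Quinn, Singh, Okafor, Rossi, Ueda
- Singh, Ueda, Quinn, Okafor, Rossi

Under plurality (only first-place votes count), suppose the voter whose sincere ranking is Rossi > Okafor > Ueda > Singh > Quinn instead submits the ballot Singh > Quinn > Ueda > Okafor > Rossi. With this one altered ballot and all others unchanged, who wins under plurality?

Singh

First-place totals with the altered ballot: Okafor 0, Rossi 0, Singh 3, Quinn 1, Ueda 1.
The winner is unchanged: still Singh.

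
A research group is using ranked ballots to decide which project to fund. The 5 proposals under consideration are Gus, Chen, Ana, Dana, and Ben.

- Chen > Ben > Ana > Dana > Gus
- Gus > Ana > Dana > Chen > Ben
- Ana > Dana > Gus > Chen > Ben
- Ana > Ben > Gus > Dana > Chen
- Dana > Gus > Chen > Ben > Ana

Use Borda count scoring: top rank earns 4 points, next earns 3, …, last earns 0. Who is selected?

Ana

Borda scores:
  Gus: 0 + 4 + 2 + 2 + 3 = 11
  Chen: 4 + 1 + 1 + 0 + 2 = 8
  Ana: 2 + 3 + 4 + 4 + 0 = 13
  Dana: 1 + 2 + 3 + 1 + 4 = 11
  Ben: 3 + 0 + 0 + 3 + 1 = 7
Ana has the highest total.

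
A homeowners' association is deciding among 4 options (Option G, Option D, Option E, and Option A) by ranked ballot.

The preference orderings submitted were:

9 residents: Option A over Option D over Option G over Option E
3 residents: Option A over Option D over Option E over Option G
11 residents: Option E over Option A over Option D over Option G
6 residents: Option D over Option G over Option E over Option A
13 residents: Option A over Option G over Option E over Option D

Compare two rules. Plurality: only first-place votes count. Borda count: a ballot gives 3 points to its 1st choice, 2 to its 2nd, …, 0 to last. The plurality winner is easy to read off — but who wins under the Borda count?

Plurality first-place counts: Option G 0, Option D 6, Option E 11, Option A 25 → Option A.
Borda totals: Option G 47, Option D 53, Option E 55, Option A 97 → Option A.

Option A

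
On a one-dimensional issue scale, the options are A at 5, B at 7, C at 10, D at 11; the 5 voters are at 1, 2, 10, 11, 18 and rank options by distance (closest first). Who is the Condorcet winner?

With single-peaked preferences on a line, the Condorcet winner is the candidate closest to the median voter.
The median voter (position 10) is closest to C at 10.
Check: C vs D — voters closer to C: 3 of 5.

C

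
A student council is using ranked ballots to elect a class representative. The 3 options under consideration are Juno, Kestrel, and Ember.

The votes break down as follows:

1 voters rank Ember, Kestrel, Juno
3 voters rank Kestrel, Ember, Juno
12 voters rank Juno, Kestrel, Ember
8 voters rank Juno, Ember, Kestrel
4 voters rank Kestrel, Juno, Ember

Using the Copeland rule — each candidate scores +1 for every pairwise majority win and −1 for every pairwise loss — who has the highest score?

Juno

Pairwise results:
  Juno vs Kestrel: Juno wins 20–8.
  Juno vs Ember: Juno wins 24–4.
  Kestrel vs Ember: Kestrel wins 19–9.
Copeland scores (wins − losses):
  Juno: 2 − 0 = 2
  Kestrel: 1 − 1 = 0
  Ember: 0 − 2 = -2
Juno has the best Copeland score.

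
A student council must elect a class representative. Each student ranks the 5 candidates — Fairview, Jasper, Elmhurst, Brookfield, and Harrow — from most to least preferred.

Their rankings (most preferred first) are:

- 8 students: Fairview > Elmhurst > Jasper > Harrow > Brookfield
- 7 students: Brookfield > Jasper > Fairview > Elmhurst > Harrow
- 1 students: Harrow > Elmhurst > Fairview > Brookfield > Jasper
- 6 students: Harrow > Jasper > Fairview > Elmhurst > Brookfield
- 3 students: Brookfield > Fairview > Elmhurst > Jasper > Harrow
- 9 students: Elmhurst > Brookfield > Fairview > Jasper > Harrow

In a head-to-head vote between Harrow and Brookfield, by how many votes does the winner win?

4

Ballots ranking Harrow above Brookfield: 8+1+6 = 15.
Ballots ranking Brookfield above Harrow: 7+3+9 = 19.
Brookfield wins 19–15, a margin of 4.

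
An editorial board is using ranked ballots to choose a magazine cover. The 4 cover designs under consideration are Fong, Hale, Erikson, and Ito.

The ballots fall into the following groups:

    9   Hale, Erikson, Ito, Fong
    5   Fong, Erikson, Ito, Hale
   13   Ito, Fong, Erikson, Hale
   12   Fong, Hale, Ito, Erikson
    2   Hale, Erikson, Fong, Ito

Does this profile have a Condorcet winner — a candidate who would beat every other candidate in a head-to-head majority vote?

No

Head-to-head results (41 voters total):
Fong vs Hale: Fong wins 30–11.
Fong vs Erikson: Fong wins 30–11.
Fong vs Ito: Ito wins 22–19.
Hale vs Erikson: Hale wins 23–18.
Hale vs Ito: Hale wins 23–18.
Erikson vs Ito: Ito wins 25–16.
No candidate beats all others: Fong beats Hale beats Ito beats Fong, a majority cycle.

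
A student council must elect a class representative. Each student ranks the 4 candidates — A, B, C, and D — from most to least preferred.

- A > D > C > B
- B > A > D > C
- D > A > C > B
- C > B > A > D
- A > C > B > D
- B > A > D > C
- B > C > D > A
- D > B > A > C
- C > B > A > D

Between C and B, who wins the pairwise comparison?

Ballots ranking C above B: 5.
Ballots ranking B above C: 4.
C wins the head-to-head, 5–4.

C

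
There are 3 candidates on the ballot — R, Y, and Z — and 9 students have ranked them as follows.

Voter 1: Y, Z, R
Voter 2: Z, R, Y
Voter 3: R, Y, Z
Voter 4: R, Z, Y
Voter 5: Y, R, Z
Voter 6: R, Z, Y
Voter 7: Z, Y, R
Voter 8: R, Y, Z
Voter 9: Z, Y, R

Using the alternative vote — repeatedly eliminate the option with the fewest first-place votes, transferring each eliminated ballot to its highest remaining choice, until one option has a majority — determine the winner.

Round 1: R 4, Z 3, Y 2. Y has the fewest and is eliminated.
Round 2: R 5, Z 4. R has a majority.

R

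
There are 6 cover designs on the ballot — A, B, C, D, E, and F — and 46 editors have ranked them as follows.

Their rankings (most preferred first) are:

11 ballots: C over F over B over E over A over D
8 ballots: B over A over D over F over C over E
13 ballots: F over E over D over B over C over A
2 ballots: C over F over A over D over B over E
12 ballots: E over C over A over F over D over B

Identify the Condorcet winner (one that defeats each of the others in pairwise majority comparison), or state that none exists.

Head-to-head results (46 voters total):
A vs B: B wins 32–14.
A vs C: C wins 38–8.
A vs D: A wins 33–13.
A vs E: E wins 36–10.
A vs F: F wins 26–20.
B vs C: C wins 25–21.
B vs D: D wins 27–19.
B vs E: E wins 25–21.
B vs F: F wins 38–8.
C vs D: C wins 25–21.
C vs E: E wins 25–21.
C vs F: C wins 25–21.
D vs E: E wins 36–10.
D vs F: F wins 38–8.
E vs F: F wins 34–12.
No candidate beats all others: A beats D beats B beats A, a majority cycle.

There is no Condorcet winner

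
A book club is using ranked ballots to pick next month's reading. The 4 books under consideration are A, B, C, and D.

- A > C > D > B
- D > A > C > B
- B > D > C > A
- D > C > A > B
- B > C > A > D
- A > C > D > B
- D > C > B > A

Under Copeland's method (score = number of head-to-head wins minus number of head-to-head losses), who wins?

D

Pairwise results:
  A vs B: A wins 4–3.
  A vs C: C wins 4–3.
  A vs D: D wins 4–3.
  B vs C: C wins 5–2.
  B vs D: D wins 5–2.
  C vs D: D wins 4–3.
Copeland scores (wins − losses):
  A: 1 − 2 = -1
  B: 0 − 3 = -3
  C: 2 − 1 = 1
  D: 3 − 0 = 3
D has the best Copeland score.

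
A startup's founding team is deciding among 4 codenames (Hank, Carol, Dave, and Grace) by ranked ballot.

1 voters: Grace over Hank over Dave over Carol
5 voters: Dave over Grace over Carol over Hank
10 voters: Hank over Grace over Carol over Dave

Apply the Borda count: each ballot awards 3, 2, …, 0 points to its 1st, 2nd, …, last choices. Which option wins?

Grace

Borda scores:
  Hank: 2 + 5·0 + 10·3 = 32
  Carol: 0 + 5·1 + 10·1 = 15
  Dave: 1 + 5·3 + 10·0 = 16
  Grace: 3 + 5·2 + 10·2 = 33
Grace has the highest total.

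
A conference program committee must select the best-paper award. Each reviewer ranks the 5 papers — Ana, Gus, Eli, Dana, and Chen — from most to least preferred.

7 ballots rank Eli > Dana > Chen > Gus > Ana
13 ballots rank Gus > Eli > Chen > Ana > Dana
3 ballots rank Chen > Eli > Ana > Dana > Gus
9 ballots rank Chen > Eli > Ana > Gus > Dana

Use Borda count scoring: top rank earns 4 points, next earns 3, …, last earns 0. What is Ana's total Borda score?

Borda scores:
  Ana: 7·0 + 13·1 + 3·2 + 9·2 = 37
  Gus: 7·1 + 13·4 + 3·0 + 9·1 = 68
  Eli: 7·4 + 13·3 + 3·3 + 9·3 = 103
  Dana: 7·3 + 13·0 + 3·1 + 9·0 = 24
  Chen: 7·2 + 13·2 + 3·4 + 9·4 = 88

37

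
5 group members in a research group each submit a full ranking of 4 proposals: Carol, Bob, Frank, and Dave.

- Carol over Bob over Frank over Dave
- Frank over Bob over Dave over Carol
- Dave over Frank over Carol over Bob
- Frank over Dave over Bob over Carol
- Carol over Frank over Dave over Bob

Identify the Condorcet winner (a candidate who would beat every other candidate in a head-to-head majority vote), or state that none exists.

Frank

Head-to-head results (5 voters total):
Carol vs Bob: Carol wins 3–2.
Carol vs Frank: Frank wins 3–2.
Carol vs Dave: Dave wins 3–2.
Bob vs Frank: Frank wins 4–1.
Bob vs Dave: Dave wins 3–2.
Frank vs Dave: Frank wins 4–1.
Frank beats each rival — Carol (3–2), Bob (4–1), Dave (4–1) — so Frank is the Condorcet winner.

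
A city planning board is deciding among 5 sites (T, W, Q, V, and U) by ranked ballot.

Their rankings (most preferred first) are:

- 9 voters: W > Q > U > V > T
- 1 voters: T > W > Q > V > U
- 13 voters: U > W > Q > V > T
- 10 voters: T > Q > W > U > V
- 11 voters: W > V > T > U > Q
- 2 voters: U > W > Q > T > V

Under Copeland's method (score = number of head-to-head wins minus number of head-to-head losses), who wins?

W

Pairwise results:
  T vs W: W wins 35–11.
  T vs Q: Q wins 24–22.
  T vs V: V wins 33–13.
  T vs U: U wins 24–22.
  W vs Q: W wins 36–10.
  W vs V: W wins 46–0.
  W vs U: W wins 31–15.
  Q vs V: Q wins 35–11.
  Q vs U: U wins 26–20.
  V vs U: U wins 34–12.
Copeland scores (wins − losses):
  T: 0 − 4 = -4
  W: 4 − 0 = 4
  Q: 2 − 2 = 0
  V: 1 − 3 = -2
  U: 3 − 1 = 2
W has the best Copeland score.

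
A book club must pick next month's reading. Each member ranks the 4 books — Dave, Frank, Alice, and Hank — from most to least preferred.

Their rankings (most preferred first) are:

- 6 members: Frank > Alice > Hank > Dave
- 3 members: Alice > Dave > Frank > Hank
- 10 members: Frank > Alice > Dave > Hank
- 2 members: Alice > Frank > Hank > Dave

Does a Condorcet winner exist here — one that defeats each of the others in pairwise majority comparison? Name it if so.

Head-to-head results (21 voters total):
Dave vs Frank: Frank wins 18–3.
Dave vs Alice: Alice wins 21–0.
Dave vs Hank: Dave wins 13–8.
Frank vs Alice: Frank wins 16–5.
Frank vs Hank: Frank wins 21–0.
Alice vs Hank: Alice wins 21–0.
Frank beats each rival — Dave (18–3), Alice (16–5), Hank (21–0) — so Frank is the Condorcet winner.

Frank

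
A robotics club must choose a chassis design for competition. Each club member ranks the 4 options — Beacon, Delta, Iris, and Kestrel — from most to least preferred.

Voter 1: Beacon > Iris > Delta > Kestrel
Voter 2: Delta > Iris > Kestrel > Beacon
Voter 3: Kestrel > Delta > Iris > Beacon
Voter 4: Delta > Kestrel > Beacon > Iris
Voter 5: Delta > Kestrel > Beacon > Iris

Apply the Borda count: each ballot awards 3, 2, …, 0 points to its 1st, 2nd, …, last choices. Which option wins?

Borda scores:
  Beacon: 3 + 0 + 0 + 1 + 1 = 5
  Delta: 1 + 3 + 2 + 3 + 3 = 12
  Iris: 2 + 2 + 1 + 0 + 0 = 5
  Kestrel: 0 + 1 + 3 + 2 + 2 = 8
Delta has the highest total.

Delta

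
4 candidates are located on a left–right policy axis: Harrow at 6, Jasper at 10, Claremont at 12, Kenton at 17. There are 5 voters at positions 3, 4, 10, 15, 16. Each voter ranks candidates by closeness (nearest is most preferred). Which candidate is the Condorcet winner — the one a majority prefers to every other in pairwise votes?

Jasper

With single-peaked preferences on a line, the Condorcet winner is the candidate closest to the median voter.
The median voter (position 10) is closest to Jasper at 10.
Check: Jasper vs Claremont — voters closer to Jasper: 3 of 5.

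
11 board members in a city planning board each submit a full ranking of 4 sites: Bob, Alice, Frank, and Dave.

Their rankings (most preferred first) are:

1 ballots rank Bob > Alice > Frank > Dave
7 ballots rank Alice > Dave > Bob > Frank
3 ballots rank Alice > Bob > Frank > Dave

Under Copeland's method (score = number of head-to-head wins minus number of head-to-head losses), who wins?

Pairwise results:
  Bob vs Alice: Alice wins 10–1.
  Bob vs Frank: Bob wins 11–0.
  Bob vs Dave: Dave wins 7–4.
  Alice vs Frank: Alice wins 11–0.
  Alice vs Dave: Alice wins 11–0.
  Frank vs Dave: Dave wins 7–4.
Copeland scores (wins − losses):
  Bob: 1 − 2 = -1
  Alice: 3 − 0 = 3
  Frank: 0 − 3 = -3
  Dave: 2 − 1 = 1
Alice has the best Copeland score.

Alice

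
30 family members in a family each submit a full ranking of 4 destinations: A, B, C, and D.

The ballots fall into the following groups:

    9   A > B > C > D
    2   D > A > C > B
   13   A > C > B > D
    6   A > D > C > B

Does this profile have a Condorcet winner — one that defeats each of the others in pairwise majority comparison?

Yes

Head-to-head results (30 voters total):
A vs B: A wins 30–0.
A vs C: A wins 30–0.
A vs D: A wins 28–2.
B vs C: C wins 21–9.
B vs D: B wins 22–8.
C vs D: C wins 22–8.
A beats each rival — B (30–0), C (30–0), D (28–2) — so A is the Condorcet winner.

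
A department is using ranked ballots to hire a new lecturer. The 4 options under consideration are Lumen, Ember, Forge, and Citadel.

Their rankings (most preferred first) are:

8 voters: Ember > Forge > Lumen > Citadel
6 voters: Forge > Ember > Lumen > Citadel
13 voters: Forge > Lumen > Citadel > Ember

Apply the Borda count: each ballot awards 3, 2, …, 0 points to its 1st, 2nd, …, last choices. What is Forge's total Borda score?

73

Borda scores:
  Lumen: 8·1 + 6·1 + 13·2 = 40
  Ember: 8·3 + 6·2 + 13·0 = 36
  Forge: 8·2 + 6·3 + 13·3 = 73
  Citadel: 8·0 + 6·0 + 13·1 = 13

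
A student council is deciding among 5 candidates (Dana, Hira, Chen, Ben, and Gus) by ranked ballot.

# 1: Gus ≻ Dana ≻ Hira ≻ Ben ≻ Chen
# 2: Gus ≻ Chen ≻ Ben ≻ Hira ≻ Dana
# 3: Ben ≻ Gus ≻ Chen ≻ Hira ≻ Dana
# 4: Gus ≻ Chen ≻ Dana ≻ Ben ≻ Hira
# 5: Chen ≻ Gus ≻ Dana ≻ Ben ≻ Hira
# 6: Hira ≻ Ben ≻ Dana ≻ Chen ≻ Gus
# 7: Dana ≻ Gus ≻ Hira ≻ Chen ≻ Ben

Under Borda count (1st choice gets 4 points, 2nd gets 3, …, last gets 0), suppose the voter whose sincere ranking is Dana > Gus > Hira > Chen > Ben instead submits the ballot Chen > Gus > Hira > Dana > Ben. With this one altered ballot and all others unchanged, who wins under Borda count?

Gus

Borda totals with the altered ballot: Dana 10, Hira 10, Chen 17, Ben 12, Gus 21.
The winner is unchanged: still Gus.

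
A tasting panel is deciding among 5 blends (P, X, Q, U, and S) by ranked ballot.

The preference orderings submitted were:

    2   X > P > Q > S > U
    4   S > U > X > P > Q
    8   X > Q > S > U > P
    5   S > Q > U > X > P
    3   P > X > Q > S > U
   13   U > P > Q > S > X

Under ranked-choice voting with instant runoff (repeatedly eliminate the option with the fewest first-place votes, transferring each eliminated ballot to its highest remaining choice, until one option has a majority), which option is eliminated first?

Q

Round 1: U 13, X 10, S 9, P 3, Q 0. Q has the fewest and is eliminated.
Round 2: U 13, X 10, S 9, P 3. P has the fewest and is eliminated.
Round 3: X 13, U 13, S 9. S has the fewest and is eliminated.
Round 4: U 22, X 13. U has a majority.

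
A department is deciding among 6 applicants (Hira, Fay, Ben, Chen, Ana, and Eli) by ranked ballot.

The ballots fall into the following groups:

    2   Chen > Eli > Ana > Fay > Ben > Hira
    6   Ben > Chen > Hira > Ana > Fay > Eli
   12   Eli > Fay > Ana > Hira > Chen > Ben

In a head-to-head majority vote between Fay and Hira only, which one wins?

Fay

Ballots ranking Fay above Hira: 2+12 = 14.
Ballots ranking Hira above Fay: 6.
Fay wins the head-to-head, 14–6.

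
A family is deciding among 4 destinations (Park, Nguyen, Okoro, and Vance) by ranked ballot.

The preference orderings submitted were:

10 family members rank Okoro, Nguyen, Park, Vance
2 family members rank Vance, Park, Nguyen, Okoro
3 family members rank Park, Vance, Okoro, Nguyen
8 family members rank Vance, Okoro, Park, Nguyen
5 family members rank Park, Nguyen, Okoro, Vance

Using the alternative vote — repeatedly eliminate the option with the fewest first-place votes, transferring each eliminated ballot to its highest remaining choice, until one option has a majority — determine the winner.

Okoro

Round 1: Okoro 10, Vance 10, Park 8, Nguyen 0. Nguyen has the fewest and is eliminated.
Round 2: Okoro 10, Vance 10, Park 8. Park has the fewest and is eliminated.
Round 3: Okoro 15, Vance 13. Okoro has a majority.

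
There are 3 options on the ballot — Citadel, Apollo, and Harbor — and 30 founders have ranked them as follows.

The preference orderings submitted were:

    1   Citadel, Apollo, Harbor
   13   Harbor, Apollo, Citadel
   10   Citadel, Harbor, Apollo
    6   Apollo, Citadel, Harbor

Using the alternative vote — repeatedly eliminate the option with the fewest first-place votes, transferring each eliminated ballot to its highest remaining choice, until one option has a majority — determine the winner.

Round 1: Harbor 13, Citadel 11, Apollo 6. Apollo has the fewest and is eliminated.
Round 2: Citadel 17, Harbor 13. Citadel has a majority.

Citadel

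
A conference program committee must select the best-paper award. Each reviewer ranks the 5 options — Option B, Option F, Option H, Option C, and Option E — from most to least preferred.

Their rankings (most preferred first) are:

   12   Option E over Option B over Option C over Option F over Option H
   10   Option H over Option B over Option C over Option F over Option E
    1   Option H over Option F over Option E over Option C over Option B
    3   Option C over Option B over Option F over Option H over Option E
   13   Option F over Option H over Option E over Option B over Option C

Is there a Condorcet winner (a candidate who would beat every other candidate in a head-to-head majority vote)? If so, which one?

Head-to-head results (39 voters total):
Option B vs Option F: Option B wins 25–14.
Option B vs Option H: Option H wins 24–15.
Option B vs Option C: Option B wins 35–4.
Option B vs Option E: Option E wins 26–13.
Option F vs Option H: Option F wins 28–11.
Option F vs Option C: Option C wins 25–14.
Option F vs Option E: Option F wins 27–12.
Option H vs Option C: Option H wins 24–15.
Option H vs Option E: Option H wins 27–12.
Option C vs Option E: Option E wins 26–13.
No candidate beats all others: Option B beats Option F beats Option H beats Option B, a majority cycle.

None — there is no Condorcet winner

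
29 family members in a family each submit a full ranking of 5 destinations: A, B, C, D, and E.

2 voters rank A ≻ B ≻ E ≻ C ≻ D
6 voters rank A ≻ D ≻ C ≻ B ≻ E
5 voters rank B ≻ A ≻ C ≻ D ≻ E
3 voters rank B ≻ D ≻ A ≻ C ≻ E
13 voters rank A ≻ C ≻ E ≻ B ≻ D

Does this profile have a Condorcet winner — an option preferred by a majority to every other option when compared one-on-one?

Yes

Head-to-head results (29 voters total):
A vs B: A wins 21–8.
A vs C: A wins 29–0.
A vs D: A wins 26–3.
A vs E: A wins 29–0.
B vs C: C wins 19–10.
B vs D: B wins 23–6.
B vs E: B wins 16–13.
C vs D: C wins 20–9.
C vs E: C wins 27–2.
D vs E: E wins 15–14.
A beats each rival — B (21–8), C (29–0), D (26–3), E (29–0) — so A is the Condorcet winner.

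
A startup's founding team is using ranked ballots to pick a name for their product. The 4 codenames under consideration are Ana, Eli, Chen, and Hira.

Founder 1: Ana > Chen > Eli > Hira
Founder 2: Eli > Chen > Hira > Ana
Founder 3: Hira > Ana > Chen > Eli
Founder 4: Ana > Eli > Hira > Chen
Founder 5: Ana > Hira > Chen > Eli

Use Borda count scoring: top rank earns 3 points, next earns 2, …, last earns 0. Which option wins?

Ana

Borda scores:
  Ana: 3 + 0 + 2 + 3 + 3 = 11
  Eli: 1 + 3 + 0 + 2 + 0 = 6
  Chen: 2 + 2 + 1 + 0 + 1 = 6
  Hira: 0 + 1 + 3 + 1 + 2 = 7
Ana has the highest total.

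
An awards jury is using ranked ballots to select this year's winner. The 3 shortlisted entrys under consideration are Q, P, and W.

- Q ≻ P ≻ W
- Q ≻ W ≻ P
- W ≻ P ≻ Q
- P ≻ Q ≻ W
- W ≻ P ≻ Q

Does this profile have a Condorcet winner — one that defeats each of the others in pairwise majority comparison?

Head-to-head results (5 voters total):
Q vs P: P wins 3–2.
Q vs W: Q wins 3–2.
P vs W: W wins 3–2.
No candidate beats all others: Q beats W beats P beats Q, a majority cycle.

No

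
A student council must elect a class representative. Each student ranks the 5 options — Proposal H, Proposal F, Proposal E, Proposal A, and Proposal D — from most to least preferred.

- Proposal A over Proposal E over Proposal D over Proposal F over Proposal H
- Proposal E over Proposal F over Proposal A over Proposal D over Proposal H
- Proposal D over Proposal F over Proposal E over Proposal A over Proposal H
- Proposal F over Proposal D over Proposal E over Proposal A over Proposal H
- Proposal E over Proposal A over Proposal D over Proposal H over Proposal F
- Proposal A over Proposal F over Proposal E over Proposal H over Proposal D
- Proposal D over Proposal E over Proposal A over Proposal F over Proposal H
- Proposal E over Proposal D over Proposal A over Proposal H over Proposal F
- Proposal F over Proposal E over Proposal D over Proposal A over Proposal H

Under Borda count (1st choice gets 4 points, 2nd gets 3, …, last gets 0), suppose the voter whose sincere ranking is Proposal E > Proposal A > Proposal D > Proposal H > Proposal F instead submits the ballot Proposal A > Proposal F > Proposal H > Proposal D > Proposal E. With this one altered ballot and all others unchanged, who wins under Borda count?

Borda totals with the altered ballot: Proposal H 4, Proposal F 22, Proposal E 23, Proposal A 21, Proposal D 20.
The winner is unchanged: still Proposal E.

Proposal E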